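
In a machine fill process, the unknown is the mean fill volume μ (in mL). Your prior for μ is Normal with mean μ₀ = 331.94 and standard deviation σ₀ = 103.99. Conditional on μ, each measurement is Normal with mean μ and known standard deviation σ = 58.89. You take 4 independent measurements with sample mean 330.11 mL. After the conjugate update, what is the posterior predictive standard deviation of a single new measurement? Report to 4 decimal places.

65.3505

For Normal data with known variance σ², a Normal(μ₀, σ₀²) prior on μ is conjugate. Posterior precision = 1/σ₀² + n/σ²; posterior mean is the precision-weighted average of μ₀ and x̄.
σ₀² = 103.99² = 10813.9201, σ² = 58.89² = 3468.0321; σ² + n·σ₀² = 3468.0321 + 4·10813.9201 = 46723.7125.
Posterior precision = 1/σ₀² + n/σ² = 1/10813.9201 + 4/3468.0321 = (σ² + n·σ₀²)/(σ₀²σ²) = 46723.7125/(10813.9201·3468.0321); posterior variance σₙ² = σ₀²σ²/(σ² + n·σ₀²) = 10813.9201·3468.0321/46723.7125 = 802.655012.
Predictive variance for one new observation = σₙ² + σ² = 10813.9201·3468.0321/46723.7125 + 3468.0321 = σ²·(σ₀² + 46723.7125)/46723.7125 = 3468.0321·57537.6326/46723.7125 = 4270.687112; SD = √(3468.0321·57537.6326/46723.7125) = 65.3505.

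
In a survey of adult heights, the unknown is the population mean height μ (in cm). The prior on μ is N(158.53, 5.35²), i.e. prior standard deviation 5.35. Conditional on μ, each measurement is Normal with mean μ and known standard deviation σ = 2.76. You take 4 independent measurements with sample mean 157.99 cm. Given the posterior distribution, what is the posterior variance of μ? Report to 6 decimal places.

1.785595

For Normal data with known variance σ², a Normal(μ₀, σ₀²) prior on μ is conjugate. Posterior precision = 1/σ₀² + n/σ²; posterior mean is the precision-weighted average of μ₀ and x̄.
σ₀² = 5.35² = 28.6225, σ² = 2.76² = 7.6176; σ² + n·σ₀² = 7.6176 + 4·28.6225 = 122.1076.
Posterior precision = 1/σ₀² + n/σ² = 1/28.6225 + 4/7.6176 = (σ² + n·σ₀²)/(σ₀²σ²) = 122.1076/(28.6225·7.6176); posterior variance σₙ² = σ₀²σ²/(σ² + n·σ₀²) = 28.6225·7.6176/122.1076 = 1.785595.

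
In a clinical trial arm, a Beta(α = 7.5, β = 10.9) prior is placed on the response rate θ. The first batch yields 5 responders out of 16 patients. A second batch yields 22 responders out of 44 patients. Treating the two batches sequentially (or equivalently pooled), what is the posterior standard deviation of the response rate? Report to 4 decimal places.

0.0557

The Beta prior is conjugate to a Binomial/Bernoulli likelihood; the update adds successes to α and failures to β.
After batch 1: Beta(7.5+5, 10.9+11) = Beta(12.5, 21.9).
After batch 2: Beta(12.5+22, 21.9+22) = Beta(34.5, 43.9).
Var = αβ/((α+β)²(α+β+1)) = 34.5·43.9/(78.4²·79.4) = 0.00310335; SD = √0.00310335 = 0.0557.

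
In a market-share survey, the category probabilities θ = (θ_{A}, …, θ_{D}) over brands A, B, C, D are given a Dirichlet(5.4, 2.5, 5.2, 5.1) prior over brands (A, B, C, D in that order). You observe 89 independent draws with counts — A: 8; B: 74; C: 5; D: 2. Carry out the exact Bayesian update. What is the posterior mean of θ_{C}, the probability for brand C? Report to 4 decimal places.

The Dirichlet prior is conjugate to the Multinomial likelihood: each posterior αⱼ = prior αⱼ + observed count nⱼ.
Posterior concentration: (13.4, 76.5, 10.2, 7.1), total = 107.2.
E[θ_{C}|data] = α_{C}/Σα = 10.2/107.2 = 0.0951.

0.0951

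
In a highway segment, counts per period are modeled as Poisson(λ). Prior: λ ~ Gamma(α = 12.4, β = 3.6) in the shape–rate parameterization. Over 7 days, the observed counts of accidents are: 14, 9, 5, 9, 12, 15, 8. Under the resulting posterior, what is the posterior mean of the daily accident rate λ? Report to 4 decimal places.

With a Gamma(shape α, rate β) prior, the Poisson likelihood is conjugate: the posterior is Gamma(α + ΣXᵢ, β + n).
Sum of counts S = 72 over n = 7 days.
Posterior: Gamma(α+S, β+n) = Gamma(12.4+72, 3.6+7) = Gamma(84.4, 10.6).
Posterior mean = α/β = 84.4/10.6 = 7.9623.

7.9623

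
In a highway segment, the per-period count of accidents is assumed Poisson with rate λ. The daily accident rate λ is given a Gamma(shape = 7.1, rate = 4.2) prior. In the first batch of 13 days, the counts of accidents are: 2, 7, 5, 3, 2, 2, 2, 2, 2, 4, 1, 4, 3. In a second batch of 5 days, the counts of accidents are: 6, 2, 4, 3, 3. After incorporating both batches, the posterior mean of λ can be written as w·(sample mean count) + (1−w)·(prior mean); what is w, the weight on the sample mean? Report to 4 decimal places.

With a Gamma(shape α, rate β) prior, the Poisson likelihood is conjugate: the posterior is Gamma(α + ΣXᵢ, β + n).
Total number of days: n = 13 + 5 = 18.
Posterior mean = (α₀+S)/(β₀+n) = [n/(β₀+n)]·(S/n) + [β₀/(β₀+n)]·(α₀/β₀), so only n and β₀ enter the weight.
Weight on data w = n/(β₀+n) = 18/(4.2+18) = 18/22.2 = 0.8108.

0.8108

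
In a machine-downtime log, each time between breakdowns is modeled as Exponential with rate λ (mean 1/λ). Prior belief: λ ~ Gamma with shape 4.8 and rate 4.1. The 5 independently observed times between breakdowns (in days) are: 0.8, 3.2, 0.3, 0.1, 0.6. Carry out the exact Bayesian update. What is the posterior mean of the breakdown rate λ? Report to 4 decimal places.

1.0769

With a Gamma(shape α, rate β) prior on the exponential rate λ, the posterior after n observations with total T = Σxᵢ is Gamma(α+n, β+T).
Sum of observations T = 5.0 days; n = 5.
Posterior: Gamma(4.8+5, 4.1+5.0) = Gamma(9.8, 9.1).
Posterior mean of λ = α/β = 9.8/9.1 = 1.0769.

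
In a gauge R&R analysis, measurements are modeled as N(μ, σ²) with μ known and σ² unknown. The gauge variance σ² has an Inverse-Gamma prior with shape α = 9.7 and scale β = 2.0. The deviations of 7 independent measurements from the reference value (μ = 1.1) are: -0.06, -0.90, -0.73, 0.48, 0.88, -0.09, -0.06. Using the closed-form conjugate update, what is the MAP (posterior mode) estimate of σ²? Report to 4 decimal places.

With known mean μ and an Inverse-Gamma(α, β) prior on σ², the Normal likelihood is conjugate: posterior is Inv-Gamma(α + n/2, β + Σ(xᵢ−μ)²/2).
Σ(xᵢ−μ)² = (-0.06)² + (-0.90)² + (-0.73)² + (0.48)² + (0.88)² + (-0.09)² + (-0.06)² = 2.3630.
Posterior: Inv-Gamma(9.7 + 7/2, 2.0 + 2.3630/2) = Inv-Gamma(13.20, 3.18150).
Mode = β/(α+1) = 3.18150/14.20 = 0.2240.

0.2240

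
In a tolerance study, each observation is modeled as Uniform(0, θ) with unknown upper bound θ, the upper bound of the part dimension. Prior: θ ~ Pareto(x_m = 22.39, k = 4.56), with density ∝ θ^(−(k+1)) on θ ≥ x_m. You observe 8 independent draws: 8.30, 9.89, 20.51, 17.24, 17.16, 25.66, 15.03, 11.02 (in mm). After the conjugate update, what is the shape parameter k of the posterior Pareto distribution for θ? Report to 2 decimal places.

A Pareto(scale x_m, shape k) prior on the upper bound θ of Uniform(0, θ) is conjugate: posterior is Pareto(max(x_m, max xᵢ), k + n).
Sample maximum = 25.66; prior scale x_m = 22.39 → posterior scale = max = 25.66.
Posterior shape = 4.56 + 8 = 12.56.
Posterior shape k = 12.56.

12.56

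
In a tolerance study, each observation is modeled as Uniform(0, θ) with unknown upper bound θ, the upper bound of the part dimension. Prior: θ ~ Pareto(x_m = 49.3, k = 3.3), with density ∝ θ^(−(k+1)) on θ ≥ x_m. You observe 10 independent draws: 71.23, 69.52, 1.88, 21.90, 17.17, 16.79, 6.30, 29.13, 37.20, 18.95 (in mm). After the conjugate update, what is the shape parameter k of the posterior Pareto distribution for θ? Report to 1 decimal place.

A Pareto(scale x_m, shape k) prior on the upper bound θ of Uniform(0, θ) is conjugate: posterior is Pareto(max(x_m, max xᵢ), k + n).
Sample maximum = 71.23; prior scale x_m = 49.3 → posterior scale = max = 71.23.
Posterior shape = 3.3 + 10 = 13.3.
Posterior shape k = 13.3.

13.3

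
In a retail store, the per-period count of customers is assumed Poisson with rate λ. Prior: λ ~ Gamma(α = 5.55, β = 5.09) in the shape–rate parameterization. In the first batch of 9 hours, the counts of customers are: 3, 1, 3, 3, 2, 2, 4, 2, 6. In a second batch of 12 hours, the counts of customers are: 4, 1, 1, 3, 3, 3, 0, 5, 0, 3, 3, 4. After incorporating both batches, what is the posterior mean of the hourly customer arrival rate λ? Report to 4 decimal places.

2.3591

With a Gamma(shape α, rate β) prior, the Poisson likelihood is conjugate: the posterior is Gamma(α + ΣXᵢ, β + n).
Batch 1: sum of counts S = 26 over n = 9 hours.
After batch 1: Gamma(α+S, β+n) = Gamma(5.55+26, 5.09+9) = Gamma(31.55, 14.09).
Batch 2: sum of counts S = 30 over n = 12 hours.
After batch 2: Gamma(α+S, β+n) = Gamma(31.55+30, 14.09+12) = Gamma(61.55, 26.09).
Posterior mean = α/β = 61.55/26.09 = 2.3591.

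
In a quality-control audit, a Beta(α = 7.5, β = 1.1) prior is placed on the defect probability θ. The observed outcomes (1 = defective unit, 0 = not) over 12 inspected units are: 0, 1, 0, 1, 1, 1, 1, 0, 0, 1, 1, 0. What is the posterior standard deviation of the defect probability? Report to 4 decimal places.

0.0982

The Beta prior is conjugate to a Binomial/Bernoulli likelihood; the update adds successes to α and failures to β.
Posterior: Beta(α+k, β+n−k) = Beta(7.5+7, 1.1+5) = Beta(14.5, 6.1).
Var = αβ/((α+β)²(α+β+1)) = 14.5·6.1/(20.6²·21.6) = 0.00964961; SD = √0.00964961 = 0.0982.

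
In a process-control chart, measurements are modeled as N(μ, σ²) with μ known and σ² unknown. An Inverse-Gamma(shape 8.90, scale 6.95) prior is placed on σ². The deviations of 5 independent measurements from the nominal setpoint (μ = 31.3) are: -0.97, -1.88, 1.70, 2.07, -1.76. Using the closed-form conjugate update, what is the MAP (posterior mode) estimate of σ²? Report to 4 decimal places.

With known mean μ and an Inverse-Gamma(α, β) prior on σ², the Normal likelihood is conjugate: posterior is Inv-Gamma(α + n/2, β + Σ(xᵢ−μ)²/2).
Σ(xᵢ−μ)² = (-0.97)² + (-1.88)² + (1.70)² + (2.07)² + (-1.76)² = 14.7478.
Posterior: Inv-Gamma(8.90 + 5/2, 6.95 + 14.7478/2) = Inv-Gamma(11.40, 14.32390).
Mode = β/(α+1) = 14.32390/12.40 = 1.1552.

1.1552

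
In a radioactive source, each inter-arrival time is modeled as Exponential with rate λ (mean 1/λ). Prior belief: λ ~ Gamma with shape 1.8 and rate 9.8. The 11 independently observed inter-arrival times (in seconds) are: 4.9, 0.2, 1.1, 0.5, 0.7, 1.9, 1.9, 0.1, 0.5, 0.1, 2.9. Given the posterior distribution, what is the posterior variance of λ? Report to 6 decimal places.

0.021151

With a Gamma(shape α, rate β) prior on the exponential rate λ, the posterior after n observations with total T = Σxᵢ is Gamma(α+n, β+T).
Sum of observations T = 14.8 seconds; n = 11.
Posterior: Gamma(1.8+11, 9.8+14.8) = Gamma(12.8, 24.6).
Var = α/β² = 0.021151.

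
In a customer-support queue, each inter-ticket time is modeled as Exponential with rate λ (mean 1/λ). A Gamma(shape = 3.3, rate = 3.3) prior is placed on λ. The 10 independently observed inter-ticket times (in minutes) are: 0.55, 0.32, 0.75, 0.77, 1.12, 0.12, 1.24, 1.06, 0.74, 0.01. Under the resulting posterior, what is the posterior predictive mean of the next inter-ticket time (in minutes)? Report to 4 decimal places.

With a Gamma(shape α, rate β) prior on the exponential rate λ, the posterior after n observations with total T = Σxᵢ is Gamma(α+n, β+T).
Sum of observations T = 6.68 minutes; n = 10.
Posterior: Gamma(3.3+10, 3.3+6.68) = Gamma(13.3, 9.98).
The predictive distribution for the next observation is Lomax; its mean is β/(α−1) = 9.98/12.3 = 0.8114.

0.8114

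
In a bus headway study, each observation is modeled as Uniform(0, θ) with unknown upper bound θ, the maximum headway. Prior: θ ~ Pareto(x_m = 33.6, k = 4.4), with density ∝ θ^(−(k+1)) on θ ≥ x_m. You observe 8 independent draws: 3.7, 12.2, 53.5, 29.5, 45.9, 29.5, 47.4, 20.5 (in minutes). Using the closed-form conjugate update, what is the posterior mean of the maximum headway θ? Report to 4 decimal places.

A Pareto(scale x_m, shape k) prior on the upper bound θ of Uniform(0, θ) is conjugate: posterior is Pareto(max(x_m, max xᵢ), k + n).
Sample maximum = 53.5; prior scale x_m = 33.6 → posterior scale = max = 53.5.
Posterior shape = 4.4 + 8 = 12.4.
E[θ|data] = k·x_m/(k−1) = 12.4·53.5/11.4 = 58.1930.

58.1930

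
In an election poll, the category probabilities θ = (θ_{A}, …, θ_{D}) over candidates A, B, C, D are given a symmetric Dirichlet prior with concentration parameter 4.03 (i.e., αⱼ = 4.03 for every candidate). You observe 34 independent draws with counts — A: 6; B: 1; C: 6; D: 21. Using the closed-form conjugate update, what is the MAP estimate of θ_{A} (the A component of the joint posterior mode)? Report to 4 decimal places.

The Dirichlet prior is conjugate to the Multinomial likelihood: each posterior αⱼ = prior αⱼ + observed count nⱼ.
Posterior concentration: (10.03, 5.03, 10.03, 25.03), total = 50.12.
Joint mode component: (α_{A}−1)/(Σα−K) = 9.03/46.12 = 0.1958.

0.1958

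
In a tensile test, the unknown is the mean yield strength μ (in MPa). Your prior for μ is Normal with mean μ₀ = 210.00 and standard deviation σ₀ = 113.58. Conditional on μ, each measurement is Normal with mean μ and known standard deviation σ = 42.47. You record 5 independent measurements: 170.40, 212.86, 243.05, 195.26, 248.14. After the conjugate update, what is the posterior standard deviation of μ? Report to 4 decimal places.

For Normal data with known variance σ², a Normal(μ₀, σ₀²) prior on μ is conjugate. Posterior precision = 1/σ₀² + n/σ²; posterior mean is the precision-weighted average of μ₀ and x̄.
σ₀² = 113.58² = 12900.4164, σ² = 42.47² = 1803.7009; σ² + n·σ₀² = 1803.7009 + 5·12900.4164 = 66305.7829.
Posterior precision = 1/σ₀² + n/σ² = 1/12900.4164 + 5/1803.7009 = (σ² + n·σ₀²)/(σ₀²σ²) = 66305.7829/(12900.4164·1803.7009); posterior variance σₙ² = σ₀²σ²/(σ² + n·σ₀²) = 12900.4164·1803.7009/66305.7829 = 350.927048.
Posterior SD = √σₙ² = √(12900.4164·1803.7009/66305.7829) = 18.7330.

18.7330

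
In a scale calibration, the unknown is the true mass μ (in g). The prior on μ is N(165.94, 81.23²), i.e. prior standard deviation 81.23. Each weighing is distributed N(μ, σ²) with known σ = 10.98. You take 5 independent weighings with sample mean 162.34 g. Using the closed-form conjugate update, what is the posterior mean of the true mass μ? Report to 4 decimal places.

For Normal data with known variance σ², a Normal(μ₀, σ₀²) prior on μ is conjugate. Posterior precision = 1/σ₀² + n/σ²; posterior mean is the precision-weighted average of μ₀ and x̄.
n·x̄ = 5·162.34 = 811.7.
σ₀² = 81.23² = 6598.3129, σ² = 10.98² = 120.5604; σ² + n·σ₀² = 120.5604 + 5·6598.3129 = 33112.1249.
Posterior mean = (μ₀/σ₀² + n·x̄/σ²)/(1/σ₀² + n/σ²) = (σ²·μ₀ + σ₀²·n·x̄)/(σ² + n·σ₀²) = (120.5604·165.94 + 6598.3129·811.7)/33112.1249 = 5375856.373706/33112.1249 = 162.3531.

162.3531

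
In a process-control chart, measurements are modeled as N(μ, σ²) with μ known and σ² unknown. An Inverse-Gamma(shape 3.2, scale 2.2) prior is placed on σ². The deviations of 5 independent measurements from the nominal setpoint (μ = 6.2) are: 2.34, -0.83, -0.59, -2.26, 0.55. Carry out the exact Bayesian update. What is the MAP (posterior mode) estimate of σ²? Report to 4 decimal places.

With known mean μ and an Inverse-Gamma(α, β) prior on σ², the Normal likelihood is conjugate: posterior is Inv-Gamma(α + n/2, β + Σ(xᵢ−μ)²/2).
Σ(xᵢ−μ)² = (2.34)² + (-0.83)² + (-0.59)² + (-2.26)² + (0.55)² = 11.9227.
Posterior: Inv-Gamma(3.2 + 5/2, 2.2 + 11.9227/2) = Inv-Gamma(5.70, 8.16135).
Mode = β/(α+1) = 8.16135/6.70 = 1.2181.

1.2181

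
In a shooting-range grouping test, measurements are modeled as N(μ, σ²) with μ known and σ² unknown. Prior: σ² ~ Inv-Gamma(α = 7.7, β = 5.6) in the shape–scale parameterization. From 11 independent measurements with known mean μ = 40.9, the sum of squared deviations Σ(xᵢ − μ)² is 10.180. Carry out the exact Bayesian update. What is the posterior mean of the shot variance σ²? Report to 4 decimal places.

With known mean μ and an Inverse-Gamma(α, β) prior on σ², the Normal likelihood is conjugate: posterior is Inv-Gamma(α + n/2, β + Σ(xᵢ−μ)²/2).
Posterior: Inv-Gamma(7.7 + 11/2, 5.6 + 10.180/2) = Inv-Gamma(13.20, 10.6900).
E[σ²|data] = β/(α−1) = 10.6900/12.20 = 0.8762.

0.8762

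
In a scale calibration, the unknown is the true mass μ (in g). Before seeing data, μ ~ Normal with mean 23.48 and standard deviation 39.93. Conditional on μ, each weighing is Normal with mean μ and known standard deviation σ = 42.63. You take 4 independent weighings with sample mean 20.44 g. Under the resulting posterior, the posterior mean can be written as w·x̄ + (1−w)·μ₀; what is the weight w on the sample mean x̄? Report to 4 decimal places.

0.7782

For Normal data with known variance σ², a Normal(μ₀, σ₀²) prior on μ is conjugate. Posterior precision = 1/σ₀² + n/σ²; posterior mean is the precision-weighted average of μ₀ and x̄.
σ₀² = 39.93² = 1594.4049, σ² = 42.63² = 1817.3169. Prior precision 1/σ₀² = 1/1594.4049; data precision n/σ² = 4/1817.3169.
w = (n/σ²)/(1/σ₀² + n/σ²) = n·σ₀²/(σ² + n·σ₀²) = 4·1594.4049/(1817.3169 + 4·1594.4049) = 6377.6196/8194.9365 = 0.7782.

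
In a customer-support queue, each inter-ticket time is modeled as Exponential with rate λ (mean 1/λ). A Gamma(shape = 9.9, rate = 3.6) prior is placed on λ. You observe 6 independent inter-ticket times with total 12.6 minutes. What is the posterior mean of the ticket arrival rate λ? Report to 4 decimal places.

0.9815

With a Gamma(shape α, rate β) prior on the exponential rate λ, the posterior after n observations with total T = Σxᵢ is Gamma(α+n, β+T).
Posterior: Gamma(9.9+6, 3.6+12.6) = Gamma(15.9, 16.2).
Posterior mean of λ = α/β = 15.9/16.2 = 0.9815.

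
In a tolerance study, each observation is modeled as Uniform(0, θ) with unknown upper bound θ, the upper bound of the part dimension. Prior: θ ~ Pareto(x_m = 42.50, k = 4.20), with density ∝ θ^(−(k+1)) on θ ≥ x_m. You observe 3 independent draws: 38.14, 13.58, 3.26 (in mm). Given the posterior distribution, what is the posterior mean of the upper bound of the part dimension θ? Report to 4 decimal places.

A Pareto(scale x_m, shape k) prior on the upper bound θ of Uniform(0, θ) is conjugate: posterior is Pareto(max(x_m, max xᵢ), k + n).
Sample maximum = 38.14; prior scale x_m = 42.50 → posterior scale = max = 42.50.
Posterior shape = 4.20 + 3 = 7.20.
E[θ|data] = k·x_m/(k−1) = 7.20·42.50/6.20 = 49.3548.

49.3548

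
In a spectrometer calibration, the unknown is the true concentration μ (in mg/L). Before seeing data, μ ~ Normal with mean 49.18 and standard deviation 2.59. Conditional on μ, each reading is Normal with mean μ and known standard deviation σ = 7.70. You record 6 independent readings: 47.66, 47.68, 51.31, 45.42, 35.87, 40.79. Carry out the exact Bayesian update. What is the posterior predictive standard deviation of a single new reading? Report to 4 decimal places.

For Normal data with known variance σ², a Normal(μ₀, σ₀²) prior on μ is conjugate. Posterior precision = 1/σ₀² + n/σ²; posterior mean is the precision-weighted average of μ₀ and x̄.
σ₀² = 2.59² = 6.7081, σ² = 7.70² = 59.29; σ² + n·σ₀² = 59.29 + 6·6.7081 = 99.5386.
Posterior precision = 1/σ₀² + n/σ² = 1/6.7081 + 6/59.29 = (σ² + n·σ₀²)/(σ₀²σ²) = 99.5386/(6.7081·59.29); posterior variance σₙ² = σ₀²σ²/(σ² + n·σ₀²) = 6.7081·59.29/99.5386 = 3.995669.
Predictive variance for one new observation = σₙ² + σ² = 6.7081·59.29/99.5386 + 59.29 = σ²·(σ₀² + 99.5386)/99.5386 = 59.29·106.2467/99.5386 = 63.285669; SD = √(59.29·106.2467/99.5386) = 7.9552.

7.9552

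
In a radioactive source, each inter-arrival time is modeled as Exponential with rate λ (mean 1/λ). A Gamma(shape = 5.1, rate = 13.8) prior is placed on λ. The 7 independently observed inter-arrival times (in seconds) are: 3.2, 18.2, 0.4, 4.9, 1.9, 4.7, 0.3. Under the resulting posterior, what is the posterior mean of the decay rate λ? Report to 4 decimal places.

0.2553

With a Gamma(shape α, rate β) prior on the exponential rate λ, the posterior after n observations with total T = Σxᵢ is Gamma(α+n, β+T).
Sum of observations T = 33.6 seconds; n = 7.
Posterior: Gamma(5.1+7, 13.8+33.6) = Gamma(12.1, 47.4).
Posterior mean of λ = α/β = 12.1/47.4 = 0.2553.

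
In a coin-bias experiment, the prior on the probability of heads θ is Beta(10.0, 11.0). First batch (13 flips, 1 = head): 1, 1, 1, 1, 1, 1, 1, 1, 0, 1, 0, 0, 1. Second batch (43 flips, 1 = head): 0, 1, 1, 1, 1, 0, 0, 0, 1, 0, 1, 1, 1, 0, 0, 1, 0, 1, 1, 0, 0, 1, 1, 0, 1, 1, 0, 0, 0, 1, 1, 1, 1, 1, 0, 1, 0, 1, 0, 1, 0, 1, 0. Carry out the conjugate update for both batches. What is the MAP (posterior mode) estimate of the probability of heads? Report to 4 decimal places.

0.5733

The Beta prior is conjugate to a Binomial/Bernoulli likelihood; the update adds successes to α and failures to β.
After batch 1: Beta(10.0+10, 11.0+3) = Beta(20.0, 14.0).
After batch 2: Beta(20.0+24, 14.0+19) = Beta(44.0, 33.0).
Mode of Beta(a,b) for a,b>1 is (a−1)/(a+b−2) = 43.0/75.0 = 0.5733.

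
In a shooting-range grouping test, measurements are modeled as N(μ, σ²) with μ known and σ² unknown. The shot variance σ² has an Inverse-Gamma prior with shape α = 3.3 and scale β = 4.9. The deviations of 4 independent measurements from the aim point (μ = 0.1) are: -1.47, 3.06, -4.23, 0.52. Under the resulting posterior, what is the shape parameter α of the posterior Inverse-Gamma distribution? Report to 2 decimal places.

With known mean μ and an Inverse-Gamma(α, β) prior on σ², the Normal likelihood is conjugate: posterior is Inv-Gamma(α + n/2, β + Σ(xᵢ−μ)²/2).
Σ(xᵢ−μ)² = (-1.47)² + (3.06)² + (-4.23)² + (0.52)² = 29.6878.
Posterior: Inv-Gamma(3.3 + 4/2, 4.9 + 29.6878/2) = Inv-Gamma(5.30, 19.74390).
Posterior α = 5.30.

5.30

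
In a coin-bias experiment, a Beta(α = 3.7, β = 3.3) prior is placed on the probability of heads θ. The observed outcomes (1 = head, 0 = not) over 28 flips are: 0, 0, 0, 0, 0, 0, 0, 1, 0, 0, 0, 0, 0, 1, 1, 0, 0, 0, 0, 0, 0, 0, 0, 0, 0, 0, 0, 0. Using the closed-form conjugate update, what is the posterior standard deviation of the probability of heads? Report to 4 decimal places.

The Beta prior is conjugate to a Binomial/Bernoulli likelihood; the update adds successes to α and failures to β.
Posterior: Beta(α+k, β+n−k) = Beta(3.7+3, 3.3+25) = Beta(6.7, 28.3).
Var = αβ/((α+β)²(α+β+1)) = 6.7·28.3/(35.0²·36.0) = 0.00429955; SD = √0.00429955 = 0.0656.

0.0656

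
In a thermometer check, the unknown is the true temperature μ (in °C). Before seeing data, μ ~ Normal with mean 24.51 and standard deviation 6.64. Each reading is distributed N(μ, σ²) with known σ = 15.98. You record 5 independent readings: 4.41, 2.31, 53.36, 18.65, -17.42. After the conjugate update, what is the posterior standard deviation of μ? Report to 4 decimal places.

For Normal data with known variance σ², a Normal(μ₀, σ₀²) prior on μ is conjugate. Posterior precision = 1/σ₀² + n/σ²; posterior mean is the precision-weighted average of μ₀ and x̄.
σ₀² = 6.64² = 44.0896, σ² = 15.98² = 255.3604; σ² + n·σ₀² = 255.3604 + 5·44.0896 = 475.8084.
Posterior precision = 1/σ₀² + n/σ² = 1/44.0896 + 5/255.3604 = (σ² + n·σ₀²)/(σ₀²σ²) = 475.8084/(44.0896·255.3604); posterior variance σₙ² = σ₀²σ²/(σ² + n·σ₀²) = 44.0896·255.3604/475.8084 = 23.662335.
Posterior SD = √σₙ² = √(44.0896·255.3604/475.8084) = 4.8644.

4.8644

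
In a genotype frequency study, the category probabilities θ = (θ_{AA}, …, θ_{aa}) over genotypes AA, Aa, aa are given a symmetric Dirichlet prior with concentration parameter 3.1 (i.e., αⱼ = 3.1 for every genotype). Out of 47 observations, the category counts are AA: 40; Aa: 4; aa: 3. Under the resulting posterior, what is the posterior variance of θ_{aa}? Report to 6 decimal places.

0.001686

The Dirichlet prior is conjugate to the Multinomial likelihood: each posterior αⱼ = prior αⱼ + observed count nⱼ.
Posterior concentration: (43.1, 7.1, 6.1), total = 56.3.
Var[θ_j] = α_j(Σα−α_j)/((Σα)²(Σα+1)) = 6.1·50.2/(56.3²·57.3) = 0.001686.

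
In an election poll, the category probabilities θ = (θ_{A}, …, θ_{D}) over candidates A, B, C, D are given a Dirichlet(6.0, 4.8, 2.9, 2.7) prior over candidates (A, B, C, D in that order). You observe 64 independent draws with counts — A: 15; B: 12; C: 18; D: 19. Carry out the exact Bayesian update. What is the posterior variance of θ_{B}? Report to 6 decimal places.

The Dirichlet prior is conjugate to the Multinomial likelihood: each posterior αⱼ = prior αⱼ + observed count nⱼ.
Posterior concentration: (21.0, 16.8, 20.9, 21.7), total = 80.4.
Var[θ_j] = α_j(Σα−α_j)/((Σα)²(Σα+1)) = 16.8·63.6/(80.4²·81.4) = 0.002031.

0.002031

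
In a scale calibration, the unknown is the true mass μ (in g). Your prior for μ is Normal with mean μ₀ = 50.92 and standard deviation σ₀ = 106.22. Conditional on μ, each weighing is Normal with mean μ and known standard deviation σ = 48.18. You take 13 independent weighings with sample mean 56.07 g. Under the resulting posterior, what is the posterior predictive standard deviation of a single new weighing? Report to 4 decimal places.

For Normal data with known variance σ², a Normal(μ₀, σ₀²) prior on μ is conjugate. Posterior precision = 1/σ₀² + n/σ²; posterior mean is the precision-weighted average of μ₀ and x̄.
σ₀² = 106.22² = 11282.6884, σ² = 48.18² = 2321.3124; σ² + n·σ₀² = 2321.3124 + 13·11282.6884 = 148996.2616.
Posterior precision = 1/σ₀² + n/σ² = 1/11282.6884 + 13/2321.3124 = (σ² + n·σ₀²)/(σ₀²σ²) = 148996.2616/(11282.6884·2321.3124); posterior variance σₙ² = σ₀²σ²/(σ² + n·σ₀²) = 11282.6884·2321.3124/148996.2616 = 175.780548.
Predictive variance for one new observation = σₙ² + σ² = 11282.6884·2321.3124/148996.2616 + 2321.3124 = σ²·(σ₀² + 148996.2616)/148996.2616 = 2321.3124·160278.95/148996.2616 = 2497.092948; SD = √(2321.3124·160278.95/148996.2616) = 49.9709.

49.9709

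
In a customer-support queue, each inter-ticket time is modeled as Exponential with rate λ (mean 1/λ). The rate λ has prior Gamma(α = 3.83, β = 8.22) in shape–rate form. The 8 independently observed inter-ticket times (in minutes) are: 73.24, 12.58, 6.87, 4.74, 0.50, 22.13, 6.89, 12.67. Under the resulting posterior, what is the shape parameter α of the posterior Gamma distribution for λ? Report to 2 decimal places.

11.83

With a Gamma(shape α, rate β) prior on the exponential rate λ, the posterior after n observations with total T = Σxᵢ is Gamma(α+n, β+T).
Sum of observations T = 139.62 minutes; n = 8.
Posterior: Gamma(3.83+8, 8.22+139.62) = Gamma(11.83, 147.84).
Posterior α = 11.83.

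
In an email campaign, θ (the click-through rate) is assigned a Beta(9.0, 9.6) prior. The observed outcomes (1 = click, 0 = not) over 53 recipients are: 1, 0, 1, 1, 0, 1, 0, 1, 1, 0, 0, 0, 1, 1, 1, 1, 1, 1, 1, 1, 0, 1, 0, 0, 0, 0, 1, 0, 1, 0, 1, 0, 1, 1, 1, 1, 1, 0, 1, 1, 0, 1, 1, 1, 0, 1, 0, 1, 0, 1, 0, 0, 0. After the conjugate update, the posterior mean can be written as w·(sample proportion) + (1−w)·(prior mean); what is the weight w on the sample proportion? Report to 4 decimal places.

0.7402

The Beta prior is conjugate to a Binomial/Bernoulli likelihood; the update adds successes to α and failures to β.
Posterior mean = (α₀+k)/(α₀+β₀+n) = [n/(α₀+β₀+n)]·(k/n) + [(α₀+β₀)/(α₀+β₀+n)]·α₀/(α₀+β₀), so only n and the prior enter the weight.
The weight on the data is w = n/(α₀+β₀+n) = 53/(9.0+9.6+53) = 53/71.6 = 0.7402.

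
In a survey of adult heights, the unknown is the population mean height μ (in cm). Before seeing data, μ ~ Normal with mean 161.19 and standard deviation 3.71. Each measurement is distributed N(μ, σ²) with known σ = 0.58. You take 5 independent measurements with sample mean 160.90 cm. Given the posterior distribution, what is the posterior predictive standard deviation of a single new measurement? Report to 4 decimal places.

0.6351

For Normal data with known variance σ², a Normal(μ₀, σ₀²) prior on μ is conjugate. Posterior precision = 1/σ₀² + n/σ²; posterior mean is the precision-weighted average of μ₀ and x̄.
σ₀² = 3.71² = 13.7641, σ² = 0.58² = 0.3364; σ² + n·σ₀² = 0.3364 + 5·13.7641 = 69.1569.
Posterior precision = 1/σ₀² + n/σ² = 1/13.7641 + 5/0.3364 = (σ² + n·σ₀²)/(σ₀²σ²) = 69.1569/(13.7641·0.3364); posterior variance σₙ² = σ₀²σ²/(σ² + n·σ₀²) = 13.7641·0.3364/69.1569 = 0.066953.
Predictive variance for one new observation = σₙ² + σ² = 13.7641·0.3364/69.1569 + 0.3364 = σ²·(σ₀² + 69.1569)/69.1569 = 0.3364·82.921/69.1569 = 0.403353; SD = √(0.3364·82.921/69.1569) = 0.6351.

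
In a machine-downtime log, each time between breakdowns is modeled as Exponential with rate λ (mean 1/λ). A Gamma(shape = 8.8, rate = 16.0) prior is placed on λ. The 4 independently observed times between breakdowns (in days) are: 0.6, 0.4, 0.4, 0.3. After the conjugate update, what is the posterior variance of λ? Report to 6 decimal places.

With a Gamma(shape α, rate β) prior on the exponential rate λ, the posterior after n observations with total T = Σxᵢ is Gamma(α+n, β+T).
Sum of observations T = 1.7 days; n = 4.
Posterior: Gamma(8.8+4, 16.0+1.7) = Gamma(12.8, 17.7).
Var = α/β² = 0.040857.

0.040857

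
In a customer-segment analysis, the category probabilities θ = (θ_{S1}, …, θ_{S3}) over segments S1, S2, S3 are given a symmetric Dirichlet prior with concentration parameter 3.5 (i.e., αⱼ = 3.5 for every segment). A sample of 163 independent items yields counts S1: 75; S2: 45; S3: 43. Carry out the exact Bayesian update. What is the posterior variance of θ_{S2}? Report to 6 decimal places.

The Dirichlet prior is conjugate to the Multinomial likelihood: each posterior αⱼ = prior αⱼ + observed count nⱼ.
Posterior concentration: (78.5, 48.5, 46.5), total = 173.5.
Var[θ_j] = α_j(Σα−α_j)/((Σα)²(Σα+1)) = 48.5·125.0/(173.5²·174.5) = 0.001154.

0.001154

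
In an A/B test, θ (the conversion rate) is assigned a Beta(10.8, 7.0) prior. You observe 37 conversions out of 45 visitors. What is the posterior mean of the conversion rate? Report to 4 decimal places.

The Beta prior is conjugate to a Binomial/Bernoulli likelihood; the update adds successes to α and failures to β.
Posterior: Beta(α+k, β+n−k) = Beta(10.8+37, 7.0+8) = Beta(47.8, 15.0).
Posterior mean = α/(α+β) = 47.8/62.8 = 0.7611.

0.7611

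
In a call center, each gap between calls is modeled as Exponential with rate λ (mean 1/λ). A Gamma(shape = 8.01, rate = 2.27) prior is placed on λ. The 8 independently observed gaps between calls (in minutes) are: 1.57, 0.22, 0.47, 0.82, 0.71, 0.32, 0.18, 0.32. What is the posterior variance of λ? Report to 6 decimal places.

0.338232

With a Gamma(shape α, rate β) prior on the exponential rate λ, the posterior after n observations with total T = Σxᵢ is Gamma(α+n, β+T).
Sum of observations T = 4.61 minutes; n = 8.
Posterior: Gamma(8.01+8, 2.27+4.61) = Gamma(16.01, 6.88).
Var = α/β² = 0.338232.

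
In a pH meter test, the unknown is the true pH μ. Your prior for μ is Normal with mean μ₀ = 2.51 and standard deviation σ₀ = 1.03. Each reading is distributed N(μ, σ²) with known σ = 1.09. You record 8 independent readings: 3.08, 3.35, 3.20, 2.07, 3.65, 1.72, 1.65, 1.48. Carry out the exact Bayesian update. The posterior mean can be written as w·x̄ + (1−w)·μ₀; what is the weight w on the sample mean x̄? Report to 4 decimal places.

0.8772

For Normal data with known variance σ², a Normal(μ₀, σ₀²) prior on μ is conjugate. Posterior precision = 1/σ₀² + n/σ²; posterior mean is the precision-weighted average of μ₀ and x̄.
σ₀² = 1.03² = 1.0609, σ² = 1.09² = 1.1881. Prior precision 1/σ₀² = 1/1.0609; data precision n/σ² = 8/1.1881.
w = (n/σ²)/(1/σ₀² + n/σ²) = n·σ₀²/(σ² + n·σ₀²) = 8·1.0609/(1.1881 + 8·1.0609) = 8.4872/9.6753 = 0.8772.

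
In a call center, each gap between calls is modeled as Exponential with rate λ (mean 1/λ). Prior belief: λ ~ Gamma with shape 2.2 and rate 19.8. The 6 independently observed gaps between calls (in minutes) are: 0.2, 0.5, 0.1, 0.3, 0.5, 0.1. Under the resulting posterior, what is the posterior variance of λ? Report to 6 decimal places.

0.017739

With a Gamma(shape α, rate β) prior on the exponential rate λ, the posterior after n observations with total T = Σxᵢ is Gamma(α+n, β+T).
Sum of observations T = 1.7 minutes; n = 6.
Posterior: Gamma(2.2+6, 19.8+1.7) = Gamma(8.2, 21.5).
Var = α/β² = 0.017739.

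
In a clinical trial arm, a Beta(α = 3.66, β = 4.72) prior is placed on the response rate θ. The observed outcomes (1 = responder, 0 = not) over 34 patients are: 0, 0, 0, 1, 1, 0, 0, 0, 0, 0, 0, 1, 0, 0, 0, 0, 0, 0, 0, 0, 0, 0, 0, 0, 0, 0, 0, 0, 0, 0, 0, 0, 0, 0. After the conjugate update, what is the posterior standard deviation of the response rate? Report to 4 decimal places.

0.0553

The Beta prior is conjugate to a Binomial/Bernoulli likelihood; the update adds successes to α and failures to β.
Posterior: Beta(α+k, β+n−k) = Beta(3.66+3, 4.72+31) = Beta(6.66, 35.72).
Var = αβ/((α+β)²(α+β+1)) = 6.66·35.72/(42.38²·43.38) = 0.00305333; SD = √0.00305333 = 0.0553.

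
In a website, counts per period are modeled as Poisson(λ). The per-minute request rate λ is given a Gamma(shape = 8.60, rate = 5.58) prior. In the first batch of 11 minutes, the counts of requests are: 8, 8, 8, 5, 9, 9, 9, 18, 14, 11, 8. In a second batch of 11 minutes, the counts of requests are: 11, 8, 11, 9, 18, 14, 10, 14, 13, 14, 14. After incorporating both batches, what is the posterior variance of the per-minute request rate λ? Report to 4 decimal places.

0.3308

With a Gamma(shape α, rate β) prior, the Poisson likelihood is conjugate: the posterior is Gamma(α + ΣXᵢ, β + n).
Batch 1: sum of counts S = 107 over n = 11 minutes.
After batch 1: Gamma(α+S, β+n) = Gamma(8.60+107, 5.58+11) = Gamma(115.60, 16.58).
Batch 2: sum of counts S = 136 over n = 11 minutes.
After batch 2: Gamma(α+S, β+n) = Gamma(115.60+136, 16.58+11) = Gamma(251.60, 27.58).
Var = α/β² = 251.60/27.58² = 0.3308.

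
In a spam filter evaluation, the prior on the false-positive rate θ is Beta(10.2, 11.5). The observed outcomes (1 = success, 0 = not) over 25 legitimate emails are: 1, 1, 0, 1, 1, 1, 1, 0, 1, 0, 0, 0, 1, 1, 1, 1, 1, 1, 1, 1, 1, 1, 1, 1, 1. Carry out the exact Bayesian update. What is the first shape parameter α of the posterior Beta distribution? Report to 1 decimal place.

The Beta prior is conjugate to a Binomial/Bernoulli likelihood; the update adds successes to α and failures to β.
Posterior: Beta(α+k, β+n−k) = Beta(10.2+20, 11.5+5) = Beta(30.2, 16.5).
Posterior α = 30.2.

30.2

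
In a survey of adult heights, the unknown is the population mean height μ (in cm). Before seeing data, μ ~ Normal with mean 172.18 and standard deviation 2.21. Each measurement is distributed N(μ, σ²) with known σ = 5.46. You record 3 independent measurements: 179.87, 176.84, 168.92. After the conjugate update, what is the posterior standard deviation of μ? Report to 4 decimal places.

1.8096

For Normal data with known variance σ², a Normal(μ₀, σ₀²) prior on μ is conjugate. Posterior precision = 1/σ₀² + n/σ²; posterior mean is the precision-weighted average of μ₀ and x̄.
σ₀² = 2.21² = 4.8841, σ² = 5.46² = 29.8116; σ² + n·σ₀² = 29.8116 + 3·4.8841 = 44.4639.
Posterior precision = 1/σ₀² + n/σ² = 1/4.8841 + 3/29.8116 = (σ² + n·σ₀²)/(σ₀²σ²) = 44.4639/(4.8841·29.8116); posterior variance σₙ² = σ₀²σ²/(σ² + n·σ₀²) = 4.8841·29.8116/44.4639 = 3.274630.
Posterior SD = √σₙ² = √(4.8841·29.8116/44.4639) = 1.8096.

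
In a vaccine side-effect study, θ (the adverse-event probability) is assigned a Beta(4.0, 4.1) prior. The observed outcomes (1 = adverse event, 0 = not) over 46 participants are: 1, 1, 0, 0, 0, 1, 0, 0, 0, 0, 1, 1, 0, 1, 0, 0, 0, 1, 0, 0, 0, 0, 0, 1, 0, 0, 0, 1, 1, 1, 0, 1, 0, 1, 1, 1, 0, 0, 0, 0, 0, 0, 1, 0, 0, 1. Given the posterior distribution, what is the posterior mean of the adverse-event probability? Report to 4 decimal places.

0.3882

The Beta prior is conjugate to a Binomial/Bernoulli likelihood; the update adds successes to α and failures to β.
Posterior: Beta(α+k, β+n−k) = Beta(4.0+17, 4.1+29) = Beta(21.0, 33.1).
Posterior mean = α/(α+β) = 21.0/54.1 = 0.3882.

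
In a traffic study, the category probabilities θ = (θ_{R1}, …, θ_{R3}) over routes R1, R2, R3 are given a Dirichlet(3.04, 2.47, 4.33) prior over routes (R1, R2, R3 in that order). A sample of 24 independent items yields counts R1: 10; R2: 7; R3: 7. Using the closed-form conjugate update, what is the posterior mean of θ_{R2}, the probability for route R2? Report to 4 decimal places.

The Dirichlet prior is conjugate to the Multinomial likelihood: each posterior αⱼ = prior αⱼ + observed count nⱼ.
Posterior concentration: (13.04, 9.47, 11.33), total = 33.84.
E[θ_{R2}|data] = α_{R2}/Σα = 9.47/33.84 = 0.2798.

0.2798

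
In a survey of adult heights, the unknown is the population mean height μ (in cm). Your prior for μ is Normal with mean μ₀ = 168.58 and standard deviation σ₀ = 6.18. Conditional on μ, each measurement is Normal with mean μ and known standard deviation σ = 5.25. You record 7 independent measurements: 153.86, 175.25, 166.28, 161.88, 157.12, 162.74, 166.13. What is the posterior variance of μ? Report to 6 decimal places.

3.569498

For Normal data with known variance σ², a Normal(μ₀, σ₀²) prior on μ is conjugate. Posterior precision = 1/σ₀² + n/σ²; posterior mean is the precision-weighted average of μ₀ and x̄.
σ₀² = 6.18² = 38.1924, σ² = 5.25² = 27.5625; σ² + n·σ₀² = 27.5625 + 7·38.1924 = 294.9093.
Posterior precision = 1/σ₀² + n/σ² = 1/38.1924 + 7/27.5625 = (σ² + n·σ₀²)/(σ₀²σ²) = 294.9093/(38.1924·27.5625); posterior variance σₙ² = σ₀²σ²/(σ² + n·σ₀²) = 38.1924·27.5625/294.9093 = 3.569498.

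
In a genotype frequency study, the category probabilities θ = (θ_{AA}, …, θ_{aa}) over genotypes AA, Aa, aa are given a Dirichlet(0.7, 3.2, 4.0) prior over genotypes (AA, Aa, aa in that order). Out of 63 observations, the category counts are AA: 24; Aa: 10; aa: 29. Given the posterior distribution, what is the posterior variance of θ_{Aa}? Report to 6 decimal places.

The Dirichlet prior is conjugate to the Multinomial likelihood: each posterior αⱼ = prior αⱼ + observed count nⱼ.
Posterior concentration: (24.7, 13.2, 33.0), total = 70.9.
Var[θ_j] = α_j(Σα−α_j)/((Σα)²(Σα+1)) = 13.2·57.7/(70.9²·71.9) = 0.002107.

0.002107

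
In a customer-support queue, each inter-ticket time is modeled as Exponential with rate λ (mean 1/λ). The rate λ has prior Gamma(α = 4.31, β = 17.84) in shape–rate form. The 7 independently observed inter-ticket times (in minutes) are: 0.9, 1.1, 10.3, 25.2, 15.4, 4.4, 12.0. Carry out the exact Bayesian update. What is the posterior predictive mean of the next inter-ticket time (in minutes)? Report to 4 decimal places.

8.4520

With a Gamma(shape α, rate β) prior on the exponential rate λ, the posterior after n observations with total T = Σxᵢ is Gamma(α+n, β+T).
Sum of observations T = 69.3 minutes; n = 7.
Posterior: Gamma(4.31+7, 17.84+69.3) = Gamma(11.31, 87.14).
The predictive distribution for the next observation is Lomax; its mean is β/(α−1) = 87.14/10.31 = 8.4520.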